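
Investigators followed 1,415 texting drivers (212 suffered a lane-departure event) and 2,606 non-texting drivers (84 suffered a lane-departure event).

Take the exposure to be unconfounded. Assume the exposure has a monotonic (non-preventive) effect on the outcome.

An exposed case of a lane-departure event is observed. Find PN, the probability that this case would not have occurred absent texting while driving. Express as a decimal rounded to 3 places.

PN ≈ 0.785

p₁ = P(outcome | exposed) = 212/1415 = 0.14982
p₀ = P(outcome | unexposed) = 84/2606 = 0.032233
Under exogeneity and monotonicity, PN = (p₁ − p₀) / p₁.
PN = (0.14982 − 0.032233) / 0.14982 = 0.11759 / 0.14982 ≈ 0.7849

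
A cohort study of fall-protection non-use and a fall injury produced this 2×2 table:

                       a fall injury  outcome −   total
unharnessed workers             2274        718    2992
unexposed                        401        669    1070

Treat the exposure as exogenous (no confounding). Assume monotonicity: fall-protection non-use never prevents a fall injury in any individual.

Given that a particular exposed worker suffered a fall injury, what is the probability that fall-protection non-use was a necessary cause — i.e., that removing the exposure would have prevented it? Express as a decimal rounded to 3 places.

PN ≈ 0.507

p₁ = P(outcome | exposed) = 2274/2992 = 0.76003
p₀ = P(outcome | unexposed) = 401/1070 = 0.37477
Under exogeneity and monotonicity, PN = (p₁ − p₀)/p₁.
PN = (0.76003 − 0.37477) / 0.76003 ≈ 0.5069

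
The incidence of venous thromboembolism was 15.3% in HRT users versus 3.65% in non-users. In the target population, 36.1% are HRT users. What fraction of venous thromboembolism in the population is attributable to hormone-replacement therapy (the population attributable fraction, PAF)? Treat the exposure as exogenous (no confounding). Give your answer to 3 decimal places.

PAF ≈ 0.535

p₁ = 0.153, p₀ = 0.0365.
Overall risk P(Y=1) = π·p₁ + (1−π)·p₀ = 0.361×0.153 + 0.639×0.0365 = 0.078557.
Under exogeneity, PAF = [P(Y=1) − p₀] / P(Y=1).
PAF = (0.078557 − 0.0365) / 0.078557 ≈ 0.5354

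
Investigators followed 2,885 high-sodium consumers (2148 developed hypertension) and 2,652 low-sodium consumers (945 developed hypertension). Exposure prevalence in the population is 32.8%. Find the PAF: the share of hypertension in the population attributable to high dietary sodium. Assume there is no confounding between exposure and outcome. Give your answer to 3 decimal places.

PAF ≈ 0.263

p₁ = P(outcome | exposed) = 2148/2885 = 0.74454
p₀ = P(outcome | unexposed) = 945/2652 = 0.35633
Overall risk P(Y=1) = π·p₁ + (1−π)·p₀ = 0.328×0.74454 + 0.672×0.35633 = 0.48367.
Under exogeneity, PAF = [P(Y=1) − p₀] / P(Y=1).
PAF = (0.48367 − 0.35633) / 0.48367 ≈ 0.2633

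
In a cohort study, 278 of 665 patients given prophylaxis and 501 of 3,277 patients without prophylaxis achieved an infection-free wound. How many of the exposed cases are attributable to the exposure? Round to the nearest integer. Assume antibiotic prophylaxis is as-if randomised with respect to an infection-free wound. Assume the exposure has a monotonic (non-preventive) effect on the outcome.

p₁ = P(outcome | exposed) = 278/665 = 0.41805
p₀ = P(outcome | unexposed) = 501/3277 = 0.15288
PN = (p₁ − p₀)/p₁ = (0.41805 − 0.15288) / 0.41805 ≈ 0.63429.
Attributable cases ≈ PN × (exposed cases) = 0.63429 × 278 ≈ 176.33.

about 176 cases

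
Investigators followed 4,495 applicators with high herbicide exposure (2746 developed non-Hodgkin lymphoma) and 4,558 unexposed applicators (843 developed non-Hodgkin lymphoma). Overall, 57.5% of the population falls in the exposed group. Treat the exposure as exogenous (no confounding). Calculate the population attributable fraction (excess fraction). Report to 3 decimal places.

p₁ = P(outcome | exposed) = 2746/4495 = 0.6109
p₀ = P(outcome | unexposed) = 843/4558 = 0.18495
Overall risk P(Y=1) = π·p₁ + (1−π)·p₀ = 0.575×0.6109 + 0.425×0.18495 = 0.42987.
Under exogeneity, PAF = [P(Y=1) − p₀] / P(Y=1).
PAF = (0.42987 − 0.18495) / 0.42987 ≈ 0.5698

PAF ≈ 0.570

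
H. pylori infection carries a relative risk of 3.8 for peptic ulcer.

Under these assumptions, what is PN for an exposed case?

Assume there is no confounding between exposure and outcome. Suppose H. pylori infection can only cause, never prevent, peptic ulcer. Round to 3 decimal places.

Under exogeneity and monotonicity, PN = (RR − 1) / RR = 1 − 1/RR.
PN = (3.8 − 1) / 3.8 = 2.8 / 3.8 ≈ 0.7368

PN ≈ 0.737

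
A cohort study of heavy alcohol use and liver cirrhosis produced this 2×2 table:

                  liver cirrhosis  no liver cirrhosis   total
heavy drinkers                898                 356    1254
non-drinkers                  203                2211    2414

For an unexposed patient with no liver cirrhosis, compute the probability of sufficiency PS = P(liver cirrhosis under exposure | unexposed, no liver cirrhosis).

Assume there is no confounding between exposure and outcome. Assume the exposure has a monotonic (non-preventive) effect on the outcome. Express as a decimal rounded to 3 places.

PS ≈ 0.690

p₁ = P(outcome | exposed) = 898/1254 = 0.71611
p₀ = P(outcome | unexposed) = 203/2414 = 0.084093
Under exogeneity and monotonicity, PS = (p₁ − p₀)/(1 − p₀).
PS = (0.71611 − 0.084093) / 0.91591 ≈ 0.6900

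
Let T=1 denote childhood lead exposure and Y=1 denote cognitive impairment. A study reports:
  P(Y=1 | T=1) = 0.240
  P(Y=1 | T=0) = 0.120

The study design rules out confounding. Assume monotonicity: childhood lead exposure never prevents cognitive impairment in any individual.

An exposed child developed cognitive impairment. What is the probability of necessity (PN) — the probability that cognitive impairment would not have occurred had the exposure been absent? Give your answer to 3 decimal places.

PN ≈ 0.500

Let p₁ = 0.24, p₀ = 0.12.
Under exogeneity and monotonicity, PN = (p₁ − p₀) / p₁.
PN = (0.24 − 0.12) / 0.24 = 0.12 / 0.24 ≈ 0.5000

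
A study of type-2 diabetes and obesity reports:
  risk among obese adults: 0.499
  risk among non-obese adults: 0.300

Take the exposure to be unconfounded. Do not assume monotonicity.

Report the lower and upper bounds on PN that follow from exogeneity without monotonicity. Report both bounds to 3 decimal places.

Let p₁ = 0.499, p₀ = 0.3.
Under exogeneity alone the bounds on PN are max{0,(p₁−p₀)/p₁} ≤ PN ≤ min{1,(1−p₀)/p₁}.
  lower = (p₁ − p₀)/p₁ = 0.199 / 0.499 ≈ 0.3988
  upper = min{1, (1 − p₀)/p₁} = 0.7 / 0.499 ≈ 1.4028 → capped at 1

0.399 ≤ PN ≤ 1.000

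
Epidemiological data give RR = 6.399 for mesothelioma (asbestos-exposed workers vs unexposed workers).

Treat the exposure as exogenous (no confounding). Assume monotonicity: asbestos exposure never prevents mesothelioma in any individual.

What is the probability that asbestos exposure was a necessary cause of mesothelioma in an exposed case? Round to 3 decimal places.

Under exogeneity and monotonicity, PN = (RR − 1) / RR = 1 − 1/RR.
PN = (6.399 − 1) / 6.399 = 5.399 / 6.399 ≈ 0.8437

PN ≈ 0.844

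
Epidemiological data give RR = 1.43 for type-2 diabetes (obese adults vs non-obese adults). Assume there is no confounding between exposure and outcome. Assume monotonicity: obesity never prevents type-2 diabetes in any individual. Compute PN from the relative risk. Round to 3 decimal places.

Under exogeneity and monotonicity, PN = (RR − 1) / RR = 1 − 1/RR.
PN = (1.43 − 1) / 1.43 = 0.43 / 1.43 ≈ 0.3007

PN ≈ 0.301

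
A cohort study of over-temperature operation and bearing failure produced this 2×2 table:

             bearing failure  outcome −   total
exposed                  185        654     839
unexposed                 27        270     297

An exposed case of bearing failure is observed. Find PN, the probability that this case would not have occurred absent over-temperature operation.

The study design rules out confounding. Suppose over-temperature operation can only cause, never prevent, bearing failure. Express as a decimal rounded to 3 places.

p₁ = P(outcome | exposed) = 185/839 = 0.2205
p₀ = P(outcome | unexposed) = 27/297 = 0.090909
Under exogeneity and monotonicity, PN = (p₁ − p₀)/p₁.
PN = (0.2205 − 0.090909) / 0.2205 ≈ 0.5877

PN ≈ 0.588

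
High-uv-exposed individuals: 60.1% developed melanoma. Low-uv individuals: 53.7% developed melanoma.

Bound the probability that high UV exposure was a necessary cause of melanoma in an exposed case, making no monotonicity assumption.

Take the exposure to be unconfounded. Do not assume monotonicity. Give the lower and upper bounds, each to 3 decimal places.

p₁ = 0.601, p₀ = 0.537.
Under exogeneity alone the bounds on PN are max{0,(p₁−p₀)/p₁} ≤ PN ≤ min{1,(1−p₀)/p₁}.
  lower = (p₁ − p₀)/p₁ = 0.064 / 0.601 ≈ 0.1065
  upper = min{1, (1 − p₀)/p₁} = 0.463 / 0.601 ≈ 0.7704

0.106 ≤ PN ≤ 0.770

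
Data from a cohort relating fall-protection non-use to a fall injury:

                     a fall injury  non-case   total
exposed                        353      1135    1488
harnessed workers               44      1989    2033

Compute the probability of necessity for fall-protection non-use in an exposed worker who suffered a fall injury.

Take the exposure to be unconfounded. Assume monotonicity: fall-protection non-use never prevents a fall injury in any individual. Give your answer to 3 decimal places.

p₁ = P(outcome | exposed) = 353/1488 = 0.23723
p₀ = P(outcome | unexposed) = 44/2033 = 0.021643
Under exogeneity and monotonicity, PN = (p₁ − p₀) / p₁.
PN = (0.23723 − 0.021643) / 0.23723 = 0.21559 / 0.23723 ≈ 0.9088

PN ≈ 0.909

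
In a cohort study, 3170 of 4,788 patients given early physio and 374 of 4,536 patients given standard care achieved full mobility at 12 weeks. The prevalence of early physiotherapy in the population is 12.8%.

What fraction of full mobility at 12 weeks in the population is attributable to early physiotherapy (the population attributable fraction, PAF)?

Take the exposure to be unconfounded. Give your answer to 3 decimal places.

p₁ = P(outcome | exposed) = 3170/4788 = 0.66207
p₀ = P(outcome | unexposed) = 374/4536 = 0.082451
Overall risk P(Y=1) = π·p₁ + (1−π)·p₀ = 0.128×0.66207 + 0.872×0.082451 = 0.15664.
Under exogeneity, PAF = [P(Y=1) − p₀] / P(Y=1).
PAF = (0.15664 − 0.082451) / 0.15664 ≈ 0.4736

PAF ≈ 0.474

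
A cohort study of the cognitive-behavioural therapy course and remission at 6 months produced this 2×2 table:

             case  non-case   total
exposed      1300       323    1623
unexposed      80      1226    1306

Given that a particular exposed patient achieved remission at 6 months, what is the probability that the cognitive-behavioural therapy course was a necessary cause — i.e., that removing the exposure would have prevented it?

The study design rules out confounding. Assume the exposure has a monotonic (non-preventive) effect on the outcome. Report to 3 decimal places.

PN ≈ 0.924

p₁ = P(outcome | exposed) = 1300/1623 = 0.80099
p₀ = P(outcome | unexposed) = 80/1306 = 0.061256
Under exogeneity and monotonicity, PN = (p₁ − p₀)/p₁.
PN = (0.80099 − 0.061256) / 0.80099 ≈ 0.9235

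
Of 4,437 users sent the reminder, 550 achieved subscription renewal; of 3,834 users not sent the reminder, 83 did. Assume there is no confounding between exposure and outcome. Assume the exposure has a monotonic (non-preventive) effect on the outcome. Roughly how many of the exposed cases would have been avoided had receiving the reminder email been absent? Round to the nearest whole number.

about 454 cases

p₁ = P(outcome | exposed) = 550/4437 = 0.12396
p₀ = P(outcome | unexposed) = 83/3834 = 0.021648
PN = (p₁ − p₀)/p₁ = (0.12396 − 0.021648) / 0.12396 ≈ 0.82536.
Attributable cases ≈ PN × (exposed cases) = 0.82536 × 550 ≈ 453.95.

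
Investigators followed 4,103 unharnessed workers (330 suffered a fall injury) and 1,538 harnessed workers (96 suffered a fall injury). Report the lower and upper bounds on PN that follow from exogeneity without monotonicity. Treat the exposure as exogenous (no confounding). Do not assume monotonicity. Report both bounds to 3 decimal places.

0.224 ≤ PN ≤ 1.000

p₁ = P(outcome | exposed) = 330/4103 = 0.080429
p₀ = P(outcome | unexposed) = 96/1538 = 0.062419
Under exogeneity alone the bounds on PN are max{0,(p₁−p₀)/p₁} ≤ PN ≤ min{1,(1−p₀)/p₁}.
  lower = (p₁ − p₀)/p₁ = 0.01801 / 0.080429 ≈ 0.2239
  upper = min{1, (1 − p₀)/p₁} = 0.93758 / 0.080429 ≈ 11.6573 → capped at 1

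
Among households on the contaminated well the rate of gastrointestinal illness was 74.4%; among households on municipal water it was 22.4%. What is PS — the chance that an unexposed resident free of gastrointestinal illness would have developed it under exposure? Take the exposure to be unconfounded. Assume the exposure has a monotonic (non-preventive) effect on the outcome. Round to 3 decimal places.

p₁ = 0.744, p₀ = 0.224.
Under exogeneity and monotonicity, PS = (p₁ − p₀) / (1 − p₀).
PS = (0.744 − 0.224) / (1 − 0.224) = 0.52 / 0.776 ≈ 0.6701

PS ≈ 0.670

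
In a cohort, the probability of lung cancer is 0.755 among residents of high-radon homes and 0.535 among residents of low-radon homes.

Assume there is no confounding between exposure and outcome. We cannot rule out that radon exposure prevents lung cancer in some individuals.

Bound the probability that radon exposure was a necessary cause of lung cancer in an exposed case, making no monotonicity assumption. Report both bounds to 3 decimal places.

Let p₁ = 0.755, p₀ = 0.535.
Under exogeneity alone the bounds on PN are max{0,(p₁−p₀)/p₁} ≤ PN ≤ min{1,(1−p₀)/p₁}.
  lower = (p₁ − p₀)/p₁ = 0.22 / 0.755 ≈ 0.2914
  upper = min{1, (1 − p₀)/p₁} = 0.465 / 0.755 ≈ 0.6159

0.291 ≤ PN ≤ 0.616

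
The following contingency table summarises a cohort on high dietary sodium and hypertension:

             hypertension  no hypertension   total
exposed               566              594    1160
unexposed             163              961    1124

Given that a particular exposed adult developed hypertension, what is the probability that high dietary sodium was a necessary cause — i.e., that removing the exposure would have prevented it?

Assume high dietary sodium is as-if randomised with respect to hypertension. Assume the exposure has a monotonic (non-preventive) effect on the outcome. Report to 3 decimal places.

PN ≈ 0.703

p₁ = P(outcome | exposed) = 566/1160 = 0.48793
p₀ = P(outcome | unexposed) = 163/1124 = 0.14502
Under exogeneity and monotonicity, PN = (p₁ − p₀)/p₁.
PN = (0.48793 − 0.14502) / 0.48793 ≈ 0.7028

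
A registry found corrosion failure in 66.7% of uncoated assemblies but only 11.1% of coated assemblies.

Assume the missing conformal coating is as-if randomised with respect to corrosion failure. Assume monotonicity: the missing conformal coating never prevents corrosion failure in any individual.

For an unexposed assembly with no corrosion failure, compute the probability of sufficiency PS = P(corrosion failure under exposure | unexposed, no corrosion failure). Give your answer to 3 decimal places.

p₁ = 0.667, p₀ = 0.111.
Under exogeneity and monotonicity, PS = (p₁ − p₀) / (1 − p₀).
PS = (0.667 − 0.111) / (1 − 0.111) = 0.556 / 0.889 ≈ 0.6254

PS ≈ 0.625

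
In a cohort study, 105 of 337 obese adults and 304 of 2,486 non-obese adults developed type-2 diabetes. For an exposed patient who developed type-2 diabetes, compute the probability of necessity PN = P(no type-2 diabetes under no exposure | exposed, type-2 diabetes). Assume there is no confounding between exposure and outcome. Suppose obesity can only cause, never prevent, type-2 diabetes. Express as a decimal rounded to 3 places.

PN ≈ 0.608

p₁ = P(outcome | exposed) = 105/337 = 0.31157
p₀ = P(outcome | unexposed) = 304/2486 = 0.12228
Under exogeneity and monotonicity, PN = (p₁ − p₀) / p₁.
PN = (0.31157 − 0.12228) / 0.31157 = 0.18929 / 0.31157 ≈ 0.6075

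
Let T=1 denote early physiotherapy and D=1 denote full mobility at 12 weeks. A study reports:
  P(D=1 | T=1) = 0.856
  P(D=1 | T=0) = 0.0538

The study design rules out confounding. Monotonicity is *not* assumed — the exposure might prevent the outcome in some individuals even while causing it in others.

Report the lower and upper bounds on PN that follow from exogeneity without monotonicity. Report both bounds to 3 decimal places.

0.937 ≤ PN ≤ 1.000

Let p₁ = 0.856, p₀ = 0.0538.
Under exogeneity alone the bounds on PN are max{0,(p₁−p₀)/p₁} ≤ PN ≤ min{1,(1−p₀)/p₁}.
  lower = (p₁ − p₀)/p₁ = 0.8022 / 0.856 ≈ 0.9371
  upper = min{1, (1 − p₀)/p₁} = 0.9462 / 0.856 ≈ 1.1054 → capped at 1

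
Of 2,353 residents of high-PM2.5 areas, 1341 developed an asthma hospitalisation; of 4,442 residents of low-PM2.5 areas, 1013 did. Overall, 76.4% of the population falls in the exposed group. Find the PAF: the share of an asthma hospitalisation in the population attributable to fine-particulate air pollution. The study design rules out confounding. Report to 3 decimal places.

PAF ≈ 0.534

p₁ = P(outcome | exposed) = 1341/2353 = 0.56991
p₀ = P(outcome | unexposed) = 1013/4442 = 0.22805
Overall risk P(Y=1) = π·p₁ + (1−π)·p₀ = 0.764×0.56991 + 0.236×0.22805 = 0.48923.
Under exogeneity, PAF = [P(Y=1) − p₀] / P(Y=1).
PAF = (0.48923 − 0.22805) / 0.48923 ≈ 0.5339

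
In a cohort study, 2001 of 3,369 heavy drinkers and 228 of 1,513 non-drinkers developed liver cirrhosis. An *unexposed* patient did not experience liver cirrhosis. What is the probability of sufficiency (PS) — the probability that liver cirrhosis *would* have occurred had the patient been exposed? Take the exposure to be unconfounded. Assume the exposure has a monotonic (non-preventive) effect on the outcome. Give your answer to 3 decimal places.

p₁ = P(outcome | exposed) = 2001/3369 = 0.59394
p₀ = P(outcome | unexposed) = 228/1513 = 0.15069
Under exogeneity and monotonicity, PS = (p₁ − p₀) / (1 − p₀).
PS = (0.59394 − 0.15069) / (1 − 0.15069) = 0.44325 / 0.84931 ≈ 0.5219

PS ≈ 0.522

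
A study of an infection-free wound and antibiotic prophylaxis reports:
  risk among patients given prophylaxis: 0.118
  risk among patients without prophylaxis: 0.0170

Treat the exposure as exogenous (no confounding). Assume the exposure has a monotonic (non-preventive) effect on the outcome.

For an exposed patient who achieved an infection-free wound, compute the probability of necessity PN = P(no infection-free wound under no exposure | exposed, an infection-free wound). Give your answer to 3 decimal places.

PN ≈ 0.856

Let p₁ = 0.118, p₀ = 0.017.
Under exogeneity and monotonicity, PN = (p₁ − p₀) / p₁.
PN = (0.118 − 0.017) / 0.118 = 0.101 / 0.118 ≈ 0.8559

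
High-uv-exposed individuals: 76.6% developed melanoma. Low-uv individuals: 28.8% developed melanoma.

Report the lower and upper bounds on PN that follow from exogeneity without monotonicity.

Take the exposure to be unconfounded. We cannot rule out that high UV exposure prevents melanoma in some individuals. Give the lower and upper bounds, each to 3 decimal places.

p₁ = 0.766, p₀ = 0.288.
Under exogeneity alone the bounds on PN are max{0,(p₁−p₀)/p₁} ≤ PN ≤ min{1,(1−p₀)/p₁}.
  lower = (p₁ − p₀)/p₁ = 0.478 / 0.766 ≈ 0.6240
  upper = min{1, (1 − p₀)/p₁} = 0.712 / 0.766 ≈ 0.9295

0.624 ≤ PN ≤ 0.930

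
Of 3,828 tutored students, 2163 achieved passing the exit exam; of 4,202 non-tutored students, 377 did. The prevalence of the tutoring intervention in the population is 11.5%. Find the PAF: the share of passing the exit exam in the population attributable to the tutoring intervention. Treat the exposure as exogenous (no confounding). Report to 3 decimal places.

PAF ≈ 0.379

p₁ = P(outcome | exposed) = 2163/3828 = 0.56505
p₀ = P(outcome | unexposed) = 377/4202 = 0.089719
Overall risk P(Y=1) = π·p₁ + (1−π)·p₀ = 0.115×0.56505 + 0.885×0.089719 = 0.14438.
Under exogeneity, PAF = [P(Y=1) − p₀] / P(Y=1).
PAF = (0.14438 − 0.089719) / 0.14438 ≈ 0.3786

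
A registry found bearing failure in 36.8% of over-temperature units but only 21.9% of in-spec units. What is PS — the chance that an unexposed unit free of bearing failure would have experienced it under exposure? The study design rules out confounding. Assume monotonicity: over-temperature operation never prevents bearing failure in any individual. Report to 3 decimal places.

PS ≈ 0.191

p₁ = 0.368, p₀ = 0.219.
Under exogeneity and monotonicity, PS = (p₁ − p₀) / (1 − p₀).
PS = (0.368 − 0.219) / (1 − 0.219) = 0.149 / 0.781 ≈ 0.1908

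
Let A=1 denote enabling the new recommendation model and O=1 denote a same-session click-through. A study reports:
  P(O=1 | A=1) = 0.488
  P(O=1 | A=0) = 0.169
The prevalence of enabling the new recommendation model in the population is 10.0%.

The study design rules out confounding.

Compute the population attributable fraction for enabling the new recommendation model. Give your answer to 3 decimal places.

Let p₁ = 0.488, p₀ = 0.169.
Overall risk P(Y=1) = π·p₁ + (1−π)·p₀ = 0.1×0.488 + 0.9×0.169 = 0.2009.
Under exogeneity, PAF = [P(Y=1) − p₀] / P(Y=1).
PAF = (0.2009 − 0.169) / 0.2009 ≈ 0.1588

PAF ≈ 0.159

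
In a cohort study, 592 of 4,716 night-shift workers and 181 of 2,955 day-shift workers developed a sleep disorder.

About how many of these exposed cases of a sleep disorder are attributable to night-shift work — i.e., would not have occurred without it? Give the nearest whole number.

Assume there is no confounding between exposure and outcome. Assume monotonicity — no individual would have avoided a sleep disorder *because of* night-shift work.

about 303 cases

p₁ = P(outcome | exposed) = 592/4716 = 0.12553
p₀ = P(outcome | unexposed) = 181/2955 = 0.061252
PN = (p₁ − p₀)/p₁ = (0.12553 − 0.061252) / 0.12553 ≈ 0.51205.
Attributable cases ≈ PN × (exposed cases) = 0.51205 × 592 ≈ 303.14.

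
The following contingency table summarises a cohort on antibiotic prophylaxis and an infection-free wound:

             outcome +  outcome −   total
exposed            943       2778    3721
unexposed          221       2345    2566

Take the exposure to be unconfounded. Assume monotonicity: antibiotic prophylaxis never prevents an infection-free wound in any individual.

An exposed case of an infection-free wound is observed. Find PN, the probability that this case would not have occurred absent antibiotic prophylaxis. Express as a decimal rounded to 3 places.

PN ≈ 0.660

p₁ = P(outcome | exposed) = 943/3721 = 0.25343
p₀ = P(outcome | unexposed) = 221/2566 = 0.086126
Under exogeneity and monotonicity, PN = (p₁ − p₀)/p₁.
PN = (0.25343 − 0.086126) / 0.25343 ≈ 0.6602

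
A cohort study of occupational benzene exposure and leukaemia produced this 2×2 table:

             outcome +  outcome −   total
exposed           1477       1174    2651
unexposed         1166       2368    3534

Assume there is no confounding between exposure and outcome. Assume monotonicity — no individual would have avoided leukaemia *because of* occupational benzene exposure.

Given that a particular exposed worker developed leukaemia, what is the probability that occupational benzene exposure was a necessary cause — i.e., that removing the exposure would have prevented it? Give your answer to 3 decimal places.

PN ≈ 0.408

p₁ = P(outcome | exposed) = 1477/2651 = 0.55715
p₀ = P(outcome | unexposed) = 1166/3534 = 0.32994
Under exogeneity and monotonicity, PN = (p₁ − p₀)/p₁.
PN = (0.55715 − 0.32994) / 0.55715 ≈ 0.4078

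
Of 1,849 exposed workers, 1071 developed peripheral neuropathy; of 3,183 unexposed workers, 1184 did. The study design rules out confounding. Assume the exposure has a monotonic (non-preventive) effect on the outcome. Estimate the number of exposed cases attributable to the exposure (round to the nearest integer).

about 383 cases

p₁ = P(outcome | exposed) = 1071/1849 = 0.57923
p₀ = P(outcome | unexposed) = 1184/3183 = 0.37198
PN = (p₁ − p₀)/p₁ = (0.57923 − 0.37198) / 0.57923 ≈ 0.35781.
Attributable cases ≈ PN × (exposed cases) = 0.35781 × 1071 ≈ 383.22.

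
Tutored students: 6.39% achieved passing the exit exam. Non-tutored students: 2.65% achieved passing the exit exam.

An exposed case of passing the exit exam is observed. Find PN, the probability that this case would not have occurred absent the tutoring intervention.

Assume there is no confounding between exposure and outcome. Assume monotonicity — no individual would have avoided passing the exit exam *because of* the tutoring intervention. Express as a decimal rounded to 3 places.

p₁ = 0.0639, p₀ = 0.0265.
Under exogeneity and monotonicity, PN = (p₁ − p₀) / p₁.
PN = (0.0639 − 0.0265) / 0.0639 = 0.0374 / 0.0639 ≈ 0.5853

PN ≈ 0.585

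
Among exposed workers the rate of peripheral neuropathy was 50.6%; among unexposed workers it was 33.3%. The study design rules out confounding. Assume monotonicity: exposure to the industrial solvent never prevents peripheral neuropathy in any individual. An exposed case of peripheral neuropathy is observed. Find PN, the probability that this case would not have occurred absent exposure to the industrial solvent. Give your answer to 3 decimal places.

p₁ = 0.506, p₀ = 0.333.
Under exogeneity and monotonicity, PN = (p₁ − p₀) / p₁.
PN = (0.506 − 0.333) / 0.506 = 0.173 / 0.506 ≈ 0.3419

PN ≈ 0.342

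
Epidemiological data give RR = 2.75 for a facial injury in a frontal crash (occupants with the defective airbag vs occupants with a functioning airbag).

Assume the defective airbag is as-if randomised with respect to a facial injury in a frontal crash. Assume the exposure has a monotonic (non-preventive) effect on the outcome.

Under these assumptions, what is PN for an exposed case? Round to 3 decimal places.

PN ≈ 0.636

Under exogeneity and monotonicity, PN = (RR − 1) / RR = 1 − 1/RR.
PN = (2.75 − 1) / 2.75 = 1.75 / 2.75 ≈ 0.6364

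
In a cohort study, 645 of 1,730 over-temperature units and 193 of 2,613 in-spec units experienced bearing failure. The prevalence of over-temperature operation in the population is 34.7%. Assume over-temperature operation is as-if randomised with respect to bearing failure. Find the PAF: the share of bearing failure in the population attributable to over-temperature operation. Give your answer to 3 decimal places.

p₁ = P(outcome | exposed) = 645/1730 = 0.37283
p₀ = P(outcome | unexposed) = 193/2613 = 0.073861
Overall risk P(Y=1) = π·p₁ + (1−π)·p₀ = 0.347×0.37283 + 0.653×0.073861 = 0.1776.
Under exogeneity, PAF = [P(Y=1) − p₀] / P(Y=1).
PAF = (0.1776 − 0.073861) / 0.1776 ≈ 0.5841

PAF ≈ 0.584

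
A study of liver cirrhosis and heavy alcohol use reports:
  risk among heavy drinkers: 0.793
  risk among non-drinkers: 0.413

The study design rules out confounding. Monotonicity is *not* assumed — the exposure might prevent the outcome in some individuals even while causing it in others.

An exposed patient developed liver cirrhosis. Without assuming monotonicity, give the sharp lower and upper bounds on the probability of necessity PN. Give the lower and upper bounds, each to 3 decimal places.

0.479 ≤ PN ≤ 0.740

Let p₁ = 0.793, p₀ = 0.413.
Under exogeneity alone the bounds on PN are max{0,(p₁−p₀)/p₁} ≤ PN ≤ min{1,(1−p₀)/p₁}.
  lower = (p₁ − p₀)/p₁ = 0.38 / 0.793 ≈ 0.4792
  upper = min{1, (1 − p₀)/p₁} = 0.587 / 0.793 ≈ 0.7402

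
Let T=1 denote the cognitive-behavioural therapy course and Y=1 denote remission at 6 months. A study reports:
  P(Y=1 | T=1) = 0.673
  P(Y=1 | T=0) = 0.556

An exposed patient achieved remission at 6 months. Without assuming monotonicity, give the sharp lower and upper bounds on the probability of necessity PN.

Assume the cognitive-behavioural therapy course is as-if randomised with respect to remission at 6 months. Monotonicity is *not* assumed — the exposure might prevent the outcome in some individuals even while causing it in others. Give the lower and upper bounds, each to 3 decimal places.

Let p₁ = 0.673, p₀ = 0.556.
Under exogeneity alone the bounds on PN are max{0,(p₁−p₀)/p₁} ≤ PN ≤ min{1,(1−p₀)/p₁}.
  lower = (p₁ − p₀)/p₁ = 0.117 / 0.673 ≈ 0.1738
  upper = min{1, (1 − p₀)/p₁} = 0.444 / 0.673 ≈ 0.6597

0.174 ≤ PN ≤ 0.660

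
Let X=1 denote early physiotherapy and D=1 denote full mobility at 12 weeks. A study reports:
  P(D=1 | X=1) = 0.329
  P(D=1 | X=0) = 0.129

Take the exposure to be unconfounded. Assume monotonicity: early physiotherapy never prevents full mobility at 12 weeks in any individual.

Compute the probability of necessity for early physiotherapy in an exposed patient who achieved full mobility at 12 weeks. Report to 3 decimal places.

PN ≈ 0.608

Let p₁ = 0.329, p₀ = 0.129.
Under exogeneity and monotonicity, PN = (p₁ − p₀) / p₁.
PN = (0.329 − 0.129) / 0.329 = 0.2 / 0.329 ≈ 0.6079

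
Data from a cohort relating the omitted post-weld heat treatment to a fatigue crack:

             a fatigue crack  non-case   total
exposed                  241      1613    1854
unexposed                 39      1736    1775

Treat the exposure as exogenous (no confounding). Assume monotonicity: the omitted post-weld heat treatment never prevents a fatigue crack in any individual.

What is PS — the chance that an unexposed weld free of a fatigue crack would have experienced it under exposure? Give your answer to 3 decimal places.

p₁ = P(outcome | exposed) = 241/1854 = 0.12999
p₀ = P(outcome | unexposed) = 39/1775 = 0.021972
Under exogeneity and monotonicity, PS = (p₁ − p₀) / (1 − p₀).
PS = (0.12999 − 0.021972) / (1 − 0.021972) = 0.10802 / 0.97803 ≈ 0.1104

PS ≈ 0.110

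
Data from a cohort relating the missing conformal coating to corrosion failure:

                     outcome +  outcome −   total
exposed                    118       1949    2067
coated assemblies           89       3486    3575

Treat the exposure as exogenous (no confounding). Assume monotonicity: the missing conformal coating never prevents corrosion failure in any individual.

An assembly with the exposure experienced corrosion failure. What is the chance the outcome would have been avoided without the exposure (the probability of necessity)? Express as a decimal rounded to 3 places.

PN ≈ 0.564

p₁ = P(outcome | exposed) = 118/2067 = 0.057088
p₀ = P(outcome | unexposed) = 89/3575 = 0.024895
Under exogeneity and monotonicity, PN = (p₁ − p₀) / p₁.
PN = (0.057088 − 0.024895) / 0.057088 = 0.032192 / 0.057088 ≈ 0.5639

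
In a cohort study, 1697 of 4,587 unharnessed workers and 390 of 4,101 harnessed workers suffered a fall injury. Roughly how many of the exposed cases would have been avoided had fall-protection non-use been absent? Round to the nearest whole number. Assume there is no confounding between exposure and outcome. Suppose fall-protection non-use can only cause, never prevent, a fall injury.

about 1261 cases

p₁ = P(outcome | exposed) = 1697/4587 = 0.36996
p₀ = P(outcome | unexposed) = 390/4101 = 0.095099
PN = (p₁ − p₀)/p₁ = (0.36996 − 0.095099) / 0.36996 ≈ 0.74295.
Attributable cases ≈ PN × (exposed cases) = 0.74295 × 1697 ≈ 1260.78.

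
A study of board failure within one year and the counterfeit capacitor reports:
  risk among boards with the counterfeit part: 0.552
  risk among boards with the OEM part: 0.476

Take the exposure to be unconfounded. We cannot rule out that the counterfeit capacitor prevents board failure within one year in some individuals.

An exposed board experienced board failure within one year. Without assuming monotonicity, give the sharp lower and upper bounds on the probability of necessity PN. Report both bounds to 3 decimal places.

Let p₁ = 0.552, p₀ = 0.476.
Under exogeneity alone the bounds on PN are max{0,(p₁−p₀)/p₁} ≤ PN ≤ min{1,(1−p₀)/p₁}.
  lower = (p₁ − p₀)/p₁ = 0.076 / 0.552 ≈ 0.1377
  upper = min{1, (1 − p₀)/p₁} = 0.524 / 0.552 ≈ 0.9493

0.138 ≤ PN ≤ 0.949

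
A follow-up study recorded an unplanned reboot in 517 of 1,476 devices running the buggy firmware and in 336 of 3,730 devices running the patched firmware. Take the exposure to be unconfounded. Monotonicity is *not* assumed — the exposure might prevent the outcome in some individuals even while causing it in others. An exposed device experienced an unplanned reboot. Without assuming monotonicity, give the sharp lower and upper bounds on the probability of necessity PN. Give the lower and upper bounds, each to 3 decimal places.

0.743 ≤ PN ≤ 1.000

p₁ = P(outcome | exposed) = 517/1476 = 0.35027
p₀ = P(outcome | unexposed) = 336/3730 = 0.09008
Under exogeneity alone the bounds on PN are max{0,(p₁−p₀)/p₁} ≤ PN ≤ min{1,(1−p₀)/p₁}.
  lower = (p₁ − p₀)/p₁ = 0.26019 / 0.35027 ≈ 0.7428
  upper = min{1, (1 − p₀)/p₁} = 0.90992 / 0.35027 ≈ 2.5978 → capped at 1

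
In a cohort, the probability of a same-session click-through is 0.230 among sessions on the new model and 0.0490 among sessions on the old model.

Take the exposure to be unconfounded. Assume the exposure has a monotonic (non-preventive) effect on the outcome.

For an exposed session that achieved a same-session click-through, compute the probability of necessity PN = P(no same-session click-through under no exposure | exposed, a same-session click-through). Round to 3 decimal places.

PN ≈ 0.787

Let p₁ = 0.23, p₀ = 0.049.
Under exogeneity and monotonicity, PN = (p₁ − p₀) / p₁.
PN = (0.23 − 0.049) / 0.23 = 0.181 / 0.23 ≈ 0.7870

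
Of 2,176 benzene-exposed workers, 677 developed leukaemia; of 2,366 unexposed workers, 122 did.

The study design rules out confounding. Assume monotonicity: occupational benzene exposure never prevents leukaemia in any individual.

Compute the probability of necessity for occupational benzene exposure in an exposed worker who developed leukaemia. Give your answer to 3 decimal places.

PN ≈ 0.834

p₁ = P(outcome | exposed) = 677/2176 = 0.31112
p₀ = P(outcome | unexposed) = 122/2366 = 0.051564
Under exogeneity and monotonicity, PN = (p₁ − p₀) / p₁.
PN = (0.31112 − 0.051564) / 0.31112 = 0.25956 / 0.31112 ≈ 0.8343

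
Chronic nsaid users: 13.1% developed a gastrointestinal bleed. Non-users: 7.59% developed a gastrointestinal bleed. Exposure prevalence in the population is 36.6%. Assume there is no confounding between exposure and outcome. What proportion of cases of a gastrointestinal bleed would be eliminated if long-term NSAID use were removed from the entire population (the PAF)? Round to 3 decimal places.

PAF ≈ 0.210

p₁ = 0.131, p₀ = 0.0759.
Overall risk P(Y=1) = π·p₁ + (1−π)·p₀ = 0.366×0.131 + 0.634×0.0759 = 0.096067.
Under exogeneity, PAF = [P(Y=1) − p₀] / P(Y=1).
PAF = (0.096067 − 0.0759) / 0.096067 ≈ 0.2099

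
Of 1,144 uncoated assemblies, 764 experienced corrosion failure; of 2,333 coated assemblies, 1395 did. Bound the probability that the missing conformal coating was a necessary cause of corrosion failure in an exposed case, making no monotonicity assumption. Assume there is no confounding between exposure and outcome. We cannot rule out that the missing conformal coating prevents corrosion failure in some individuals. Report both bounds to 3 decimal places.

p₁ = P(outcome | exposed) = 764/1144 = 0.66783
p₀ = P(outcome | unexposed) = 1395/2333 = 0.59794
Under exogeneity alone the bounds on PN are max{0,(p₁−p₀)/p₁} ≤ PN ≤ min{1,(1−p₀)/p₁}.
  lower = (p₁ − p₀)/p₁ = 0.06989 / 0.66783 ≈ 0.1047
  upper = min{1, (1 − p₀)/p₁} = 0.40206 / 0.66783 ≈ 0.6020

0.105 ≤ PN ≤ 0.602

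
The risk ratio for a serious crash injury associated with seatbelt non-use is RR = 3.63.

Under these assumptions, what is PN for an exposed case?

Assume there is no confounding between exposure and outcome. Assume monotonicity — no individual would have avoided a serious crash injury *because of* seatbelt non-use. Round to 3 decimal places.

PN ≈ 0.725

Under exogeneity and monotonicity, PN = (RR − 1) / RR = 1 − 1/RR.
PN = (3.63 − 1) / 3.63 = 2.63 / 3.63 ≈ 0.7245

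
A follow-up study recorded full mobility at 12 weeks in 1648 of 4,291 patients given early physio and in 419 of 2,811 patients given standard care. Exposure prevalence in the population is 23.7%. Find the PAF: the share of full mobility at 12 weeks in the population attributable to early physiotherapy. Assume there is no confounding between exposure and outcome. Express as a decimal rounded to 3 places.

p₁ = P(outcome | exposed) = 1648/4291 = 0.38406
p₀ = P(outcome | unexposed) = 419/2811 = 0.14906
Overall risk P(Y=1) = π·p₁ + (1−π)·p₀ = 0.237×0.38406 + 0.763×0.14906 = 0.20475.
Under exogeneity, PAF = [P(Y=1) − p₀] / P(Y=1).
PAF = (0.20475 − 0.14906) / 0.20475 ≈ 0.2720

PAF ≈ 0.272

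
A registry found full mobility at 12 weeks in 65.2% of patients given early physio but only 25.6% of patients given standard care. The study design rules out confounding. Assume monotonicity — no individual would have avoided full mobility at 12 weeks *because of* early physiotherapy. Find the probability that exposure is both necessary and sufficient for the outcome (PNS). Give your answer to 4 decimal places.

PNS ≈ 0.3960

p₁ = 0.652, p₀ = 0.256.
Under exogeneity and monotonicity, PNS = p₁ − p₀.
PNS = 0.652 − 0.256 = 0.396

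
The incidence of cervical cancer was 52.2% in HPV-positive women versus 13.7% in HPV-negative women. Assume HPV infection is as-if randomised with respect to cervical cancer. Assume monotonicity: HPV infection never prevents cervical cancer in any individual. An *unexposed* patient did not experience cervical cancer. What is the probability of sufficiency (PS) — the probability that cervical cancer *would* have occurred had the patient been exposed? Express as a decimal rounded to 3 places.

p₁ = 0.522, p₀ = 0.137.
Under exogeneity and monotonicity, PS = (p₁ − p₀) / (1 − p₀).
PS = (0.522 − 0.137) / (1 − 0.137) = 0.385 / 0.863 ≈ 0.4461

PS ≈ 0.446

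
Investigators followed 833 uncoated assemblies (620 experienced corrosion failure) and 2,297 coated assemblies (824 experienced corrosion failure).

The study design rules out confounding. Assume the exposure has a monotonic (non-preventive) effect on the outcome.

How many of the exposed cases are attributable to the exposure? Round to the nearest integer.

about 321 cases

p₁ = P(outcome | exposed) = 620/833 = 0.7443
p₀ = P(outcome | unexposed) = 824/2297 = 0.35873
PN = (p₁ − p₀)/p₁ = (0.7443 − 0.35873) / 0.7443 ≈ 0.51803.
Attributable cases ≈ PN × (exposed cases) = 0.51803 × 620 ≈ 321.18.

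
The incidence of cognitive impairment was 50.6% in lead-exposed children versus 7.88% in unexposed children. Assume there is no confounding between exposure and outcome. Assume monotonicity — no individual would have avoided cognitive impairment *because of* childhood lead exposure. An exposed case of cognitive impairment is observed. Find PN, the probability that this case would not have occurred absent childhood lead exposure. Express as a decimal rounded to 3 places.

PN ≈ 0.844

p₁ = 0.506, p₀ = 0.0788.
Under exogeneity and monotonicity, PN = (p₁ − p₀) / p₁.
PN = (0.506 − 0.0788) / 0.506 = 0.4272 / 0.506 ≈ 0.8443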